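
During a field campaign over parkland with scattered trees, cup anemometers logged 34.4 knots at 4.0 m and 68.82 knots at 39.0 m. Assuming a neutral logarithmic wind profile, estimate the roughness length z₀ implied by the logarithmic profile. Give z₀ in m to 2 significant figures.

z₀ ≈ 0.41 m

Log law: V(z) ∝ ln(z/z₀). With r = V₁/V₂ = 34.4/68.82 = 0.49985,
r · ln(z₂/z₀) = ln(z₁/z₀) ⇒ ln z₀ = (ln z₁ − r·ln z₂)/(1 − r)
ln z₀ = (1.38629 − 0.49985×3.66356) / 0.50015 = -0.8896
z₀ = exp(-0.8896) = 0.4108 m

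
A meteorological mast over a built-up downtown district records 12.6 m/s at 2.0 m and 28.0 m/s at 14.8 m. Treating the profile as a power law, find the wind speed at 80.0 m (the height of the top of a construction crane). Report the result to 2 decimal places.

54.89 m/s

First find α: α = ln(V₂/V₁)/ln(z₂/z₁) = ln(28.0/12.6)/ln(14.8/2.0) = 0.79851/2.00148 = 0.3990
Extrapolate from 14.8 m to 80.0 m: V₃ = 28.0 × (80.0/14.8)^0.3990 = 28.0 × 1.9605 = 54.8942 m/s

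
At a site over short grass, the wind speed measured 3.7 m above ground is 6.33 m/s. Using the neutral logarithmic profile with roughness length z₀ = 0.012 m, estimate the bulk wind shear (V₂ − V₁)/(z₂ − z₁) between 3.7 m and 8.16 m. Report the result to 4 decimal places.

0.1959 m/s/m

Log law: V₂ = V₁ · ln(z₂/z₀)/ln(z₁/z₀) = 6.33 × 6.5221/5.7312 = 7.2035 m/s
ΔV/Δz = (7.2035 − 6.33)/(8.16 − 3.7) = 0.8735/4.4600 = 0.19586 m/s/m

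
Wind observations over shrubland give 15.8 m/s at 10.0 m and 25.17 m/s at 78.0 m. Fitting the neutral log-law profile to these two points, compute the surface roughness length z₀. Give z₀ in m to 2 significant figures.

Log law: V(z) ∝ ln(z/z₀). With r = V₁/V₂ = 15.8/25.17 = 0.62773,
r · ln(z₂/z₀) = ln(z₁/z₀) ⇒ ln z₀ = (ln z₁ − r·ln z₂)/(1 − r)
ln z₀ = (2.30259 − 0.62773×4.35671) / 0.37227 = -1.1611
z₀ = exp(-1.1611) = 0.3131 m

z₀ ≈ 0.31 m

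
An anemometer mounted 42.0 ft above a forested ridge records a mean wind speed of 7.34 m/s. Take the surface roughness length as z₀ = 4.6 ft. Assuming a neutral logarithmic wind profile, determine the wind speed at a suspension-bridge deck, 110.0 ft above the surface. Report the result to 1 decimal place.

10.5 m/s

Log law: V(z) ∝ ln(z/z₀), so V₂/V₁ = ln(z₂/z₀) / ln(z₁/z₀).
ln(110.0/4.6) = 3.1744, ln(42.0/4.6) = 2.2116
V₂ = 7.34 × 3.1744/2.2116 = 7.34 × 1.4353 = 10.5354 m/s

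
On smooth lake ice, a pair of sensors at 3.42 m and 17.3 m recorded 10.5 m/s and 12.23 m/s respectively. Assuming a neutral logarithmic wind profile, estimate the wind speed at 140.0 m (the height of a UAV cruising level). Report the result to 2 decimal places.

14.46 m/s

Log law: V ∝ ln(z/z₀). From the pair, with r = V₁/V₂ = 0.85854,
ln z₀ = (ln z₁ − r·ln z₂)/(1 − r) = (1.2296 − 0.85854×2.8507)/0.14146 = -8.6092 → z₀ = 0.0001824 m
V₃ = V₁ · ln(z₃/z₀)/ln(z₁/z₀) = 10.5 × 13.5508/9.8388 = 14.4614 m/s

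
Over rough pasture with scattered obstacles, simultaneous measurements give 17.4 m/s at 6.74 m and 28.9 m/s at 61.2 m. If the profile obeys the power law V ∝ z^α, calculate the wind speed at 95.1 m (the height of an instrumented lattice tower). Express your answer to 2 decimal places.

First find α: α = ln(V₂/V₁)/ln(z₂/z₁) = ln(28.9/17.4)/ln(61.2/6.74) = 0.50737/2.20609 = 0.2300
Extrapolate from 61.2 m to 95.1 m: V₃ = 28.9 × (95.1/61.2)^0.2300 = 28.9 × 1.1067 = 31.9834 m/s

31.98 m/s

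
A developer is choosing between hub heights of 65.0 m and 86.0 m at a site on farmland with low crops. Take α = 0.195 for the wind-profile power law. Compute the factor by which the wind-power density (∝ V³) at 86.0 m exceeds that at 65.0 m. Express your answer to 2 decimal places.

Speed ratio: V_B/V_A = (z_B/z_A)^α = (86.0/65.0)^0.195 = (1.3231)^0.195 = 1.05611
Power-density ratio: P_B/P_A = (V_B/V_A)³ = (1.05611)³ = 1.17795

1.18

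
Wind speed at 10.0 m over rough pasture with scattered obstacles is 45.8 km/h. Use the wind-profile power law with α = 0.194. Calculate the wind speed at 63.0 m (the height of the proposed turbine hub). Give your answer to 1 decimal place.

65.5 km/h

Power-law profile: V₂ = V₁ · (z₂/z₁)^α
V₂ = 45.8 × (63.0/10.0)^0.194 = 45.8 × (6.3000)^0.194
    = 45.8 × 1.4291 = 65.4542 km/h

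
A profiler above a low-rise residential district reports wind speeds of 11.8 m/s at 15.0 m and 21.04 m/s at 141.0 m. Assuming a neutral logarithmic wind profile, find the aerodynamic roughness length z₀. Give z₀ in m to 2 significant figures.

z₀ ≈ 0.86 m

Log law: V(z) ∝ ln(z/z₀). With r = V₁/V₂ = 11.8/21.04 = 0.56084,
r · ln(z₂/z₀) = ln(z₁/z₀) ⇒ ln z₀ = (ln z₁ − r·ln z₂)/(1 − r)
ln z₀ = (2.70805 − 0.56084×4.94876) / 0.43916 = -0.1535
z₀ = exp(-0.1535) = 0.8577 m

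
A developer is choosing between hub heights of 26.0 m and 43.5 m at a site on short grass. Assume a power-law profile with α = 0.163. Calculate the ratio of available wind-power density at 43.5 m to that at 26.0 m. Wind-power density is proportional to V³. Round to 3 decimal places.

1.286

Speed ratio: V_B/V_A = (z_B/z_A)^α = (43.5/26.0)^0.163 = (1.6731)^0.163 = 1.08751
Power-density ratio: P_B/P_A = (V_B/V_A)³ = (1.08751)³ = 1.28617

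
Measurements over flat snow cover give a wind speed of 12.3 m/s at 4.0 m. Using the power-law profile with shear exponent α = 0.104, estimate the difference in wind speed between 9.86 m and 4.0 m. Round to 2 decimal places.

Power law: V₂ = V₁ · (z₂/z₁)^α = 12.3 × (2.4650)^0.104 = 13.5100 m/s
ΔV = 13.5100 − 12.3 = 1.2100 m/s

1.21 m/s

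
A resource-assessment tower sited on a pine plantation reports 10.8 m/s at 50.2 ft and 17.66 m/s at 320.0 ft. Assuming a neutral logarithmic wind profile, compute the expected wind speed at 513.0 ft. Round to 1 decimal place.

19.4 m/s

Log law: V ∝ ln(z/z₀). From the pair, with r = V₁/V₂ = 0.61155,
ln z₀ = (ln z₁ − r·ln z₂)/(1 − r) = (3.9160 − 0.61155×5.7683)/0.38845 = 0.9998 → z₀ = 2.718 ft
V₃ = V₁ · ln(z₃/z₀)/ln(z₁/z₀) = 10.8 × 5.2404/2.9162 = 19.4079 m/s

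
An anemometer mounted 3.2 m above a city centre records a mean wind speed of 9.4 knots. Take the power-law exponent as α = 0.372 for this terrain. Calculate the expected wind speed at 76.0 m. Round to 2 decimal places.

30.54 knots

Power-law profile: V₂ = V₁ · (z₂/z₁)^α
V₂ = 9.4 × (76.0/3.2)^0.372 = 9.4 × (23.7500)^0.372
    = 9.4 × 3.2490 = 30.5404 knots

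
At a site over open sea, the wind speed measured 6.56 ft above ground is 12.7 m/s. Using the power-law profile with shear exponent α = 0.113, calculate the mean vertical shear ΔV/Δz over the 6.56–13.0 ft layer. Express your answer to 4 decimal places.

0.1585 m/s/ft

Power law: V₂ = V₁ · (z₂/z₁)^α = 12.7 × (1.9817)^0.113 = 13.7205 m/s
ΔV/Δz = (13.7205 − 12.7)/(13.0 − 6.56) = 1.0205/6.4400 = 0.15846 m/s/ft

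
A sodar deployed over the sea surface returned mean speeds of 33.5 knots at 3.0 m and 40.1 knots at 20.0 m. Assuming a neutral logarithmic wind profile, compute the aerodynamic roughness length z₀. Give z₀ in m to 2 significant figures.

z₀ ≈ 0.00020 m

Log law: V(z) ∝ ln(z/z₀). With r = V₁/V₂ = 33.5/40.1 = 0.83541,
r · ln(z₂/z₀) = ln(z₁/z₀) ⇒ ln z₀ = (ln z₁ − r·ln z₂)/(1 − r)
ln z₀ = (1.09861 − 0.83541×2.99573) / 0.16459 = -8.5307
z₀ = exp(-8.5307) = 0.0001973 m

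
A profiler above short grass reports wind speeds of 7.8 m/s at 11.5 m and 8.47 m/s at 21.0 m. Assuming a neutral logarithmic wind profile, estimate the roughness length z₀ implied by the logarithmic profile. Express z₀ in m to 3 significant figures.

z₀ ≈ 0.0104 m

Log law: V(z) ∝ ln(z/z₀). With r = V₁/V₂ = 7.8/8.47 = 0.92090,
r · ln(z₂/z₀) = ln(z₁/z₀) ⇒ ln z₀ = (ln z₁ − r·ln z₂)/(1 − r)
ln z₀ = (2.44235 − 0.92090×3.04452) / 0.07910 = -4.5681
z₀ = exp(-4.5681) = 0.01038 m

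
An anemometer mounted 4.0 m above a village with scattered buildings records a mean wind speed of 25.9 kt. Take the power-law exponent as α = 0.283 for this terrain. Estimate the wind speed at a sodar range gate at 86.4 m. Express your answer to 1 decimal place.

61.8 kt

Power-law profile: V₂ = V₁ · (z₂/z₁)^α
V₂ = 25.9 × (86.4/4.0)^0.283 = 25.9 × (21.6000)^0.283
    = 25.9 × 2.3859 = 61.7946 kt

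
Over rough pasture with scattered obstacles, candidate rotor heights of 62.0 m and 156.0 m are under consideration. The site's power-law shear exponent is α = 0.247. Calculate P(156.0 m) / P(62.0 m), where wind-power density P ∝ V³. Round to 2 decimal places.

Speed ratio: V_B/V_A = (z_B/z_A)^α = (156.0/62.0)^0.247 = (2.5161)^0.247 = 1.25598
Power-density ratio: P_B/P_A = (V_B/V_A)³ = (1.25598)³ = 1.98127

1.98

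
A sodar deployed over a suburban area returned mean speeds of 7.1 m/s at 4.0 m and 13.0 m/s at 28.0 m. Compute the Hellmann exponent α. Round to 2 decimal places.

α ≈ 0.31

Power law: V₂/V₁ = (z₂/z₁)^α ⇒ α = ln(V₂/V₁) / ln(z₂/z₁)
α = ln(13.0/7.1) / ln(28.0/4.0) = ln(1.8310) / ln(7.0000)
  = 0.60485 / 1.94591 = 0.31083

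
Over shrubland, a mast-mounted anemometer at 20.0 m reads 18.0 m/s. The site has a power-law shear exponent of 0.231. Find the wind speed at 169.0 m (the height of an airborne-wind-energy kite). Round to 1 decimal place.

Power-law profile: V₂ = V₁ · (z₂/z₁)^α
V₂ = 18.0 × (169.0/20.0)^0.231 = 18.0 × (8.4500)^0.231
    = 18.0 × 1.6372 = 29.4697 m/s

29.5 m/s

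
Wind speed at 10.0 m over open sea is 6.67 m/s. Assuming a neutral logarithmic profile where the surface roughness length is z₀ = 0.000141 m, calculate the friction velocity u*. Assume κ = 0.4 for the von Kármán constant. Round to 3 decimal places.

u* ≈ 0.239 m/s

Log law: V(z) = (u*/κ) · ln(z/z₀) ⇒ u* = κ · V / ln(z/z₀)
u* = 0.4 × 6.67 / ln(10.0/0.000141) = 0.4 × 6.67 / 11.1693
   = 2.6680 / 11.1693 = 0.2389 m/s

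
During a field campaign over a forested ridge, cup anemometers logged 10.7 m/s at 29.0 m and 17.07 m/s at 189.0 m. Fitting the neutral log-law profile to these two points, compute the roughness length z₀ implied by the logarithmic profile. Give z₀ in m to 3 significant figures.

Log law: V(z) ∝ ln(z/z₀). With r = V₁/V₂ = 10.7/17.07 = 0.62683,
r · ln(z₂/z₀) = ln(z₁/z₀) ⇒ ln z₀ = (ln z₁ − r·ln z₂)/(1 − r)
ln z₀ = (3.36730 − 0.62683×5.24175) / 0.37317 = 0.2187
z₀ = exp(0.2187) = 1.244 m

z₀ ≈ 1.24 m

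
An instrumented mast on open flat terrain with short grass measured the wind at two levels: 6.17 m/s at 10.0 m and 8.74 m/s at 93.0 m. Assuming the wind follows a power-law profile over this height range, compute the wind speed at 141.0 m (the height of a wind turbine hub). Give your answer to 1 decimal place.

9.3 m/s

First find α: α = ln(V₂/V₁)/ln(z₂/z₁) = ln(8.74/6.17)/ln(93.0/10.0) = 0.34821/2.23001 = 0.1561
Extrapolate from 93.0 m to 141.0 m: V₃ = 8.74 × (141.0/93.0)^0.1561 = 8.74 × 1.0671 = 9.3268 m/s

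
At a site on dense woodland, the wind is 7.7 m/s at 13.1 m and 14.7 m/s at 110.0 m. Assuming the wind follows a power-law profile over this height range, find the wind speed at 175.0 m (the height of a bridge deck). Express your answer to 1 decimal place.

First find α: α = ln(V₂/V₁)/ln(z₂/z₁) = ln(14.7/7.7)/ln(110.0/13.1) = 0.64663/2.12787 = 0.3039
Extrapolate from 110.0 m to 175.0 m: V₃ = 14.7 × (175.0/110.0)^0.3039 = 14.7 × 1.1515 = 16.9276 m/s

16.9 m/s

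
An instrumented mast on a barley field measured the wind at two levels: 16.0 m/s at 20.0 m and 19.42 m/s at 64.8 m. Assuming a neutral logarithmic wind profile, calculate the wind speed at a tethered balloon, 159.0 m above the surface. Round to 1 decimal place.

Log law: V ∝ ln(z/z₀). From the pair, with r = V₁/V₂ = 0.82389,
ln z₀ = (ln z₁ − r·ln z₂)/(1 − r) = (2.9957 − 0.82389×4.1713)/0.17611 = -2.5040 → z₀ = 0.08176 m
V₃ = V₁ · ln(z₃/z₀)/ln(z₁/z₀) = 16.0 × 7.5729/5.4998 = 22.0313 m/s

22.0 m/s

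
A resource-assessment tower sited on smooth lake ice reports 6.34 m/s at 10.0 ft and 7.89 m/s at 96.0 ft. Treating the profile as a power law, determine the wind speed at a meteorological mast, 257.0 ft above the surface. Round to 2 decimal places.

First find α: α = ln(V₂/V₁)/ln(z₂/z₁) = ln(7.89/6.34)/ln(96.0/10.0) = 0.21872/2.26176 = 0.0967
Extrapolate from 96.0 ft to 257.0 ft: V₃ = 7.89 × (257.0/96.0)^0.0967 = 7.89 × 1.0999 = 8.6783 m/s

8.68 m/s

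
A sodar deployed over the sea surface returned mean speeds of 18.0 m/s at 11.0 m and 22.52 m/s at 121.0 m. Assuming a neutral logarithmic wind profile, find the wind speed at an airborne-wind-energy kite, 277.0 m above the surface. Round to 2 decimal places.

24.08 m/s

Log law: V ∝ ln(z/z₀). From the pair, with r = V₁/V₂ = 0.79929,
ln z₀ = (ln z₁ − r·ln z₂)/(1 − r) = (2.3979 − 0.79929×4.7958)/0.20071 = -7.1512 → z₀ = 0.0007839 m
V₃ = V₁ · ln(z₃/z₀)/ln(z₁/z₀) = 18.0 × 12.7753/9.5491 = 24.0812 m/s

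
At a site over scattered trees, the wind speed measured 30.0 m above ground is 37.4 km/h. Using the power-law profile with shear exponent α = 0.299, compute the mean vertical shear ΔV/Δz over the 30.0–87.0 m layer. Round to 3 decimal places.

Power law: V₂ = V₁ · (z₂/z₁)^α = 37.4 × (2.9000)^0.299 = 51.4196 km/h
ΔV/Δz = (51.4196 − 37.4)/(87.0 − 30.0) = 14.0196/57.0000 = 0.24596 km/h/m

0.246 km/h/m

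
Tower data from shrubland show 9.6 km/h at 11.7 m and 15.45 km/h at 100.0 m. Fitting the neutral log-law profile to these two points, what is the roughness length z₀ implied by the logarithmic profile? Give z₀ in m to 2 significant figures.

Log law: V(z) ∝ ln(z/z₀). With r = V₁/V₂ = 9.6/15.45 = 0.62136,
r · ln(z₂/z₀) = ln(z₁/z₀) ⇒ ln z₀ = (ln z₁ − r·ln z₂)/(1 − r)
ln z₀ = (2.45959 − 0.62136×4.60517) / 0.37864 = -1.0614
z₀ = exp(-1.0614) = 0.3460 m

z₀ ≈ 0.35 m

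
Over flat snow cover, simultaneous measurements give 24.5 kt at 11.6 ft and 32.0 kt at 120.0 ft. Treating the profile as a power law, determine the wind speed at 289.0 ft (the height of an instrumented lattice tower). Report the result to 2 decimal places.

First find α: α = ln(V₂/V₁)/ln(z₂/z₁) = ln(32.0/24.5)/ln(120.0/11.6) = 0.26706/2.33649 = 0.1143
Extrapolate from 120.0 ft to 289.0 ft: V₃ = 32.0 × (289.0/120.0)^0.1143 = 32.0 × 1.1057 = 35.3819 kt

35.38 kt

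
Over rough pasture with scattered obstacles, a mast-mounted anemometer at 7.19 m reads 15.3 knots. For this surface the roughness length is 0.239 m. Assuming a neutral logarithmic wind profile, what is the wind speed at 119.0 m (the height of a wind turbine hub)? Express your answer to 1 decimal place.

Log law: V(z) ∝ ln(z/z₀), so V₂/V₁ = ln(z₂/z₀) / ln(z₁/z₀).
ln(119.0/0.239) = 6.2104, ln(7.19/0.239) = 3.4040
V₂ = 15.3 × 6.2104/3.4040 = 15.3 × 1.8245 = 27.9142 knots

27.9 knots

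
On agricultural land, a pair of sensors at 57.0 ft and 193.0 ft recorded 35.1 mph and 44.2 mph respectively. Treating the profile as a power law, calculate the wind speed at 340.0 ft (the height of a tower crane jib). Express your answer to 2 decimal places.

First find α: α = ln(V₂/V₁)/ln(z₂/z₁) = ln(44.2/35.1)/ln(193.0/57.0) = 0.23052/1.21964 = 0.1890
Extrapolate from 193.0 ft to 340.0 ft: V₃ = 44.2 × (340.0/193.0)^0.1890 = 44.2 × 1.1130 = 49.1931 mph

49.19 mph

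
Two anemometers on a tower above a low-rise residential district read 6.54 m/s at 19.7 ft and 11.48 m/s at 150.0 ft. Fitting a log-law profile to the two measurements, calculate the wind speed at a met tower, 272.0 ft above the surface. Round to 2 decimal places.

12.93 m/s

Log law: V ∝ ln(z/z₀). From the pair, with r = V₁/V₂ = 0.56969,
ln z₀ = (ln z₁ − r·ln z₂)/(1 − r) = (2.9806 − 0.56969×5.0106)/0.43031 = 0.2931 → z₀ = 1.341 ft
V₃ = V₁ · ln(z₃/z₀)/ln(z₁/z₀) = 6.54 × 5.3127/2.6875 = 12.9283 m/s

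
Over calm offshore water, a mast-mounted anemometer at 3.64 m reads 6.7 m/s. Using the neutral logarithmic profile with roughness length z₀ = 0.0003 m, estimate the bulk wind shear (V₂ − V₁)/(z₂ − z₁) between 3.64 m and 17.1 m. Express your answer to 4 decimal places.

0.0819 m/s/m

Log law: V₂ = V₁ · ln(z₂/z₀)/ln(z₁/z₀) = 6.7 × 10.9508/9.4037 = 7.8023 m/s
ΔV/Δz = (7.8023 − 6.7)/(17.1 − 3.64) = 1.1023/13.4600 = 0.08189 m/s/m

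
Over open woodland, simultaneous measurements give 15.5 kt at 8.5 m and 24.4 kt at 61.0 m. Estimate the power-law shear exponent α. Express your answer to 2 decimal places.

α ≈ 0.23

Power law: V₂/V₁ = (z₂/z₁)^α ⇒ α = ln(V₂/V₁) / ln(z₂/z₁)
α = ln(24.4/15.5) / ln(61.0/8.5) = ln(1.5742) / ln(7.1765)
  = 0.45374 / 1.97081 = 0.23023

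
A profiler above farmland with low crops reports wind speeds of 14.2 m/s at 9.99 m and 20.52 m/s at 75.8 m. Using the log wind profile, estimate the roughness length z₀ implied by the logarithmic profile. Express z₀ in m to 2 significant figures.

Log law: V(z) ∝ ln(z/z₀). With r = V₁/V₂ = 14.2/20.52 = 0.69201,
r · ln(z₂/z₀) = ln(z₁/z₀) ⇒ ln z₀ = (ln z₁ − r·ln z₂)/(1 − r)
ln z₀ = (2.30158 − 0.69201×4.32810) / 0.30799 = -2.2517
z₀ = exp(-2.2517) = 0.1052 m

z₀ ≈ 0.11 m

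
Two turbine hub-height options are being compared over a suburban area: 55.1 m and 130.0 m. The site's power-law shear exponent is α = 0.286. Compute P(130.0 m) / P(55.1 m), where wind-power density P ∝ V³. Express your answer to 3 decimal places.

2.089

Speed ratio: V_B/V_A = (z_B/z_A)^α = (130.0/55.1)^0.286 = (2.3593)^0.286 = 1.27826
Power-density ratio: P_B/P_A = (V_B/V_A)³ = (1.27826)³ = 2.08860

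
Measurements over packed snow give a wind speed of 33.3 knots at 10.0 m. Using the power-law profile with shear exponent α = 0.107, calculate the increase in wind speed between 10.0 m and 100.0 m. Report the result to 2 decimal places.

9.30 knots

Power law: V₂ = V₁ · (z₂/z₁)^α = 33.3 × (10.0000)^0.107 = 42.6034 knots
ΔV = 42.6034 − 33.3 = 9.3034 knots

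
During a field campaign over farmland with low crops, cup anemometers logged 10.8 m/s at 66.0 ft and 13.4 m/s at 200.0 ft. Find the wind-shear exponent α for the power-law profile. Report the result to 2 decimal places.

Power law: V₂/V₁ = (z₂/z₁)^α ⇒ α = ln(V₂/V₁) / ln(z₂/z₁)
α = ln(13.4/10.8) / ln(200.0/66.0) = ln(1.2407) / ln(3.0303)
  = 0.21571 / 1.10866 = 0.19457

α ≈ 0.19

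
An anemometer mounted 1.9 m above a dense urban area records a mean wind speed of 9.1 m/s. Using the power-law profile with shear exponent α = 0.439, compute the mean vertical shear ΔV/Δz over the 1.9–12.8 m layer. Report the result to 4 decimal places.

Power law: V₂ = V₁ · (z₂/z₁)^α = 9.1 × (6.7368)^0.439 = 21.0249 m/s
ΔV/Δz = (21.0249 − 9.1)/(12.8 − 1.9) = 11.9249/10.9000 = 1.09403 m/s/m

1.0940 m/s/m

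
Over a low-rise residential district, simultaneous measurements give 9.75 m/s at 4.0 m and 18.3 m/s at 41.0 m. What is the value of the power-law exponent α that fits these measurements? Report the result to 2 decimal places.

α ≈ 0.27

Power law: V₂/V₁ = (z₂/z₁)^α ⇒ α = ln(V₂/V₁) / ln(z₂/z₁)
α = ln(18.3/9.75) / ln(41.0/4.0) = ln(1.8769) / ln(10.2500)
  = 0.62963 / 2.32728 = 0.27055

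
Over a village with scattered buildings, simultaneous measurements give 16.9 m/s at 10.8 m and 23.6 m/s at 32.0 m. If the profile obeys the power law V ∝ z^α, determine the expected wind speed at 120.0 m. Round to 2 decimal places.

35.43 m/s

First find α: α = ln(V₂/V₁)/ln(z₂/z₁) = ln(23.6/16.9)/ln(32.0/10.8) = 0.33393/1.08619 = 0.3074
Extrapolate from 32.0 m to 120.0 m: V₃ = 23.6 × (120.0/32.0)^0.3074 = 23.6 × 1.5013 = 35.4315 m/s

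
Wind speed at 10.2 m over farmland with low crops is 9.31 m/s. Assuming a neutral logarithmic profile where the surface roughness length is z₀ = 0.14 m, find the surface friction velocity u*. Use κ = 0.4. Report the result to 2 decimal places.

Log law: V(z) = (u*/κ) · ln(z/z₀) ⇒ u* = κ · V / ln(z/z₀)
u* = 0.4 × 9.31 / ln(10.2/0.14) = 0.4 × 9.31 / 4.2885
   = 3.7240 / 4.2885 = 0.8684 m/s

u* ≈ 0.87 m/s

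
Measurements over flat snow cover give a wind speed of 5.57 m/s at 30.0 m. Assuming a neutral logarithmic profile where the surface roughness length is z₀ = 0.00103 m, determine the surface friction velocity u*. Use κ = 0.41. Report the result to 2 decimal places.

Log law: V(z) = (u*/κ) · ln(z/z₀) ⇒ u* = κ · V / ln(z/z₀)
u* = 0.41 × 5.57 / ln(30.0/0.00103) = 0.41 × 5.57 / 10.2794
   = 2.2837 / 10.2794 = 0.2222 m/s

u* ≈ 0.22 m/s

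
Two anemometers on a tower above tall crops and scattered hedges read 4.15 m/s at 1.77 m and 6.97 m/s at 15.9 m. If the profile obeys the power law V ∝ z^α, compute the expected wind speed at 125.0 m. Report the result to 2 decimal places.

First find α: α = ln(V₂/V₁)/ln(z₂/z₁) = ln(6.97/4.15)/ln(15.9/1.77) = 0.51851/2.19534 = 0.2362
Extrapolate from 15.9 m to 125.0 m: V₃ = 6.97 × (125.0/15.9)^0.2362 = 6.97 × 1.6274 = 11.3433 m/s

11.34 m/s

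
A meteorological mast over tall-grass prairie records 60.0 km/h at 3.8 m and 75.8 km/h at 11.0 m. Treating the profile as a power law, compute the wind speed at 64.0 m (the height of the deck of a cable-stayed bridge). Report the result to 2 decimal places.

111.65 km/h

First find α: α = ln(V₂/V₁)/ln(z₂/z₁) = ln(75.8/60.0)/ln(11.0/3.8) = 0.23375/1.06289 = 0.2199
Extrapolate from 11.0 m to 64.0 m: V₃ = 75.8 × (64.0/11.0)^0.2199 = 75.8 × 1.4730 = 111.6510 km/h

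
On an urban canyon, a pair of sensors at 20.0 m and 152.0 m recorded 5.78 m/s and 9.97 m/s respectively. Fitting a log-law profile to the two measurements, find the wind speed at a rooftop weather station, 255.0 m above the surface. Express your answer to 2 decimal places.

Log law: V ∝ ln(z/z₀). From the pair, with r = V₁/V₂ = 0.57974,
ln z₀ = (ln z₁ − r·ln z₂)/(1 − r) = (2.9957 − 0.57974×5.0239)/0.42026 = 0.1980 → z₀ = 1.219 m
V₃ = V₁ · ln(z₃/z₀)/ln(z₁/z₀) = 5.78 × 5.3433/2.7978 = 11.0389 m/s

11.04 m/s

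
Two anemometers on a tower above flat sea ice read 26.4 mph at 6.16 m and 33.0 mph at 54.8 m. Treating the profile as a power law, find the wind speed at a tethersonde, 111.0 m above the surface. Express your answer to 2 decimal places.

35.47 mph

First find α: α = ln(V₂/V₁)/ln(z₂/z₁) = ln(33.0/26.4)/ln(54.8/6.16) = 0.22314/2.18561 = 0.1021
Extrapolate from 54.8 m to 111.0 m: V₃ = 33.0 × (111.0/54.8)^0.1021 = 33.0 × 1.0747 = 35.4659 mph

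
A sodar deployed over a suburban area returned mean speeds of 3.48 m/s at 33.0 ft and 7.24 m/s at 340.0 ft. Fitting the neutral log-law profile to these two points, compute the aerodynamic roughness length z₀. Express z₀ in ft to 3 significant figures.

Log law: V(z) ∝ ln(z/z₀). With r = V₁/V₂ = 3.48/7.24 = 0.48066,
r · ln(z₂/z₀) = ln(z₁/z₀) ⇒ ln z₀ = (ln z₁ − r·ln z₂)/(1 − r)
ln z₀ = (3.49651 − 0.48066×5.82895) / 0.51934 = 1.3378
z₀ = exp(1.3378) = 3.811 ft

z₀ ≈ 3.81 ft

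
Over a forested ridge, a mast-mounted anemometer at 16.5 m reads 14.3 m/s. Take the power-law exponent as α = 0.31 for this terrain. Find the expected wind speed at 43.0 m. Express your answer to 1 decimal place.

19.2 m/s

Power-law profile: V₂ = V₁ · (z₂/z₁)^α
V₂ = 14.3 × (43.0/16.5)^0.31 = 14.3 × (2.6061)^0.31
    = 14.3 × 1.3457 = 19.2438 m/s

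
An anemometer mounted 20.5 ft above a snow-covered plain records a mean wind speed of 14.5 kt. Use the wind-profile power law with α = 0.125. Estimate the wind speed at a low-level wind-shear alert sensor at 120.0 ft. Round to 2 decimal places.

18.08 kt

Power-law profile: V₂ = V₁ · (z₂/z₁)^α
V₂ = 14.5 × (120.0/20.5)^0.125 = 14.5 × (5.8537)^0.125
    = 14.5 × 1.2472 = 18.0841 kt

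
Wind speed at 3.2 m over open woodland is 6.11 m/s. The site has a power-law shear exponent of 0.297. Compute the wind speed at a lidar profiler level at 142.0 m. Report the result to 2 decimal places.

18.85 m/s

Power-law profile: V₂ = V₁ · (z₂/z₁)^α
V₂ = 6.11 × (142.0/3.2)^0.297 = 6.11 × (44.3750)^0.297
    = 6.11 × 3.0846 = 18.8470 m/s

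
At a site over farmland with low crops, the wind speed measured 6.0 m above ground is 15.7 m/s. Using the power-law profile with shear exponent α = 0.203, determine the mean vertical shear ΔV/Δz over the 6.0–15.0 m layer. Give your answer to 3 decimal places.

0.357 m/s/m

Power law: V₂ = V₁ · (z₂/z₁)^α = 15.7 × (2.5000)^0.203 = 18.9096 m/s
ΔV/Δz = (18.9096 − 15.7)/(15.0 − 6.0) = 3.2096/9.0000 = 0.35662 m/s/m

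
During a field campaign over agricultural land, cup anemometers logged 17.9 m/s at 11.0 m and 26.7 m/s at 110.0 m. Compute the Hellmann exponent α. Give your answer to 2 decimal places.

Power law: V₂/V₁ = (z₂/z₁)^α ⇒ α = ln(V₂/V₁) / ln(z₂/z₁)
α = ln(26.7/17.9) / ln(110.0/11.0) = ln(1.4916) / ln(10.0000)
  = 0.39986 / 2.30259 = 0.17366

α ≈ 0.17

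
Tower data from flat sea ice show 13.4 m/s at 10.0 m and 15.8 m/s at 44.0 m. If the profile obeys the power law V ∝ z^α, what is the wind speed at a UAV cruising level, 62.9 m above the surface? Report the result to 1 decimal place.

16.4 m/s

First find α: α = ln(V₂/V₁)/ln(z₂/z₁) = ln(15.8/13.4)/ln(44.0/10.0) = 0.16476/1.48160 = 0.1112
Extrapolate from 44.0 m to 62.9 m: V₃ = 15.8 × (62.9/44.0)^0.1112 = 15.8 × 1.0405 = 16.4405 m/s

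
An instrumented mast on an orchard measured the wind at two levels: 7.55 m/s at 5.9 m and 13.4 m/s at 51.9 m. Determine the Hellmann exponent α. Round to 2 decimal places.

α ≈ 0.26

Power law: V₂/V₁ = (z₂/z₁)^α ⇒ α = ln(V₂/V₁) / ln(z₂/z₁)
α = ln(13.4/7.55) / ln(51.9/5.9) = ln(1.7748) / ln(8.7966)
  = 0.57371 / 2.17437 = 0.26385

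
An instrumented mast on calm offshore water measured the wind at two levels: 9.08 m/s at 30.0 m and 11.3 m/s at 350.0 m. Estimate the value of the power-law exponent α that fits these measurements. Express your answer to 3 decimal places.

Power law: V₂/V₁ = (z₂/z₁)^α ⇒ α = ln(V₂/V₁) / ln(z₂/z₁)
α = ln(11.3/9.08) / ln(350.0/30.0) = ln(1.2445) / ln(11.6667)
  = 0.21873 / 2.45674 = 0.08903

α ≈ 0.089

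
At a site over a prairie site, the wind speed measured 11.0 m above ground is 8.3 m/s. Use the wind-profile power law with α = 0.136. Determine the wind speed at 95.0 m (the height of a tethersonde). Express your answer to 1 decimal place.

11.1 m/s

Power-law profile: V₂ = V₁ · (z₂/z₁)^α
V₂ = 8.3 × (95.0/11.0)^0.136 = 8.3 × (8.6364)^0.136
    = 8.3 × 1.3407 = 11.1281 m/s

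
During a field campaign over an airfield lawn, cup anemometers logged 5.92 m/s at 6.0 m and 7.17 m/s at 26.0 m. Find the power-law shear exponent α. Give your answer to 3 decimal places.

α ≈ 0.131

Power law: V₂/V₁ = (z₂/z₁)^α ⇒ α = ln(V₂/V₁) / ln(z₂/z₁)
α = ln(7.17/5.92) / ln(26.0/6.0) = ln(1.2111) / ln(4.3333)
  = 0.19157 / 1.46634 = 0.13064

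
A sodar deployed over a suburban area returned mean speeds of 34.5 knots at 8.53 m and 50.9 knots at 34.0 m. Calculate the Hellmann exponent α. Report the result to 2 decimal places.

α ≈ 0.28

Power law: V₂/V₁ = (z₂/z₁)^α ⇒ α = ln(V₂/V₁) / ln(z₂/z₁)
α = ln(50.9/34.5) / ln(34.0/8.53) = ln(1.4754) / ln(3.9859)
  = 0.38890 / 1.38277 = 0.28125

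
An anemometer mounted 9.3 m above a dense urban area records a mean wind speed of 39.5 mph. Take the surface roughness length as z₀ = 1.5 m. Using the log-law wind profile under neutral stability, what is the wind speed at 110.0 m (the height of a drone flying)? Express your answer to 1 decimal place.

Log law: V(z) ∝ ln(z/z₀), so V₂/V₁ = ln(z₂/z₀) / ln(z₁/z₀).
ln(110.0/1.5) = 4.2950, ln(9.3/1.5) = 1.8245
V₂ = 39.5 × 4.2950/1.8245 = 39.5 × 2.3540 = 92.9836 mph

93.0 mph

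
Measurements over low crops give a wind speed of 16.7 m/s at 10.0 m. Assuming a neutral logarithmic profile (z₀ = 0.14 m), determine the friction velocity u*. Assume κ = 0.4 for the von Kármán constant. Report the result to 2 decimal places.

Log law: V(z) = (u*/κ) · ln(z/z₀) ⇒ u* = κ · V / ln(z/z₀)
u* = 0.4 × 16.7 / ln(10.0/0.14) = 0.4 × 16.7 / 4.2687
   = 6.6800 / 4.2687 = 1.5649 m/s

u* ≈ 1.56 m/s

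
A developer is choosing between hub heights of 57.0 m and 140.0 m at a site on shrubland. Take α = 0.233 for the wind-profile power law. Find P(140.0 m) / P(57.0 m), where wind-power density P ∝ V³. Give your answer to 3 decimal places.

Speed ratio: V_B/V_A = (z_B/z_A)^α = (140.0/57.0)^0.233 = (2.4561)^0.233 = 1.23290
Power-density ratio: P_B/P_A = (V_B/V_A)³ = (1.23290)³ = 1.87408

1.874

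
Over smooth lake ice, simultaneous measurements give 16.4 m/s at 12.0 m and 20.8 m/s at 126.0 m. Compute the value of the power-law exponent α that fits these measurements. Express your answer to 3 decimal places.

Power law: V₂/V₁ = (z₂/z₁)^α ⇒ α = ln(V₂/V₁) / ln(z₂/z₁)
α = ln(20.8/16.4) / ln(126.0/12.0) = ln(1.2683) / ln(10.5000)
  = 0.23767 / 2.35138 = 0.10108

α ≈ 0.101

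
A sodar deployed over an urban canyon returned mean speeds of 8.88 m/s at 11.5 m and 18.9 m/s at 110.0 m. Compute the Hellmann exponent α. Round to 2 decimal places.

α ≈ 0.33

Power law: V₂/V₁ = (z₂/z₁)^α ⇒ α = ln(V₂/V₁) / ln(z₂/z₁)
α = ln(18.9/8.88) / ln(110.0/11.5) = ln(2.1284) / ln(9.5652)
  = 0.75536 / 2.25813 = 0.33451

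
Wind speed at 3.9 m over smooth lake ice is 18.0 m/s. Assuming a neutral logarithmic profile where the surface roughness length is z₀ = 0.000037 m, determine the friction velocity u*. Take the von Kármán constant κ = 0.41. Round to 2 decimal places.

u* ≈ 0.64 m/s

Log law: V(z) = (u*/κ) · ln(z/z₀) ⇒ u* = κ · V / ln(z/z₀)
u* = 0.41 × 18.0 / ln(3.9/0.000037) = 0.41 × 18.0 / 11.5656
   = 7.3800 / 11.5656 = 0.6381 m/s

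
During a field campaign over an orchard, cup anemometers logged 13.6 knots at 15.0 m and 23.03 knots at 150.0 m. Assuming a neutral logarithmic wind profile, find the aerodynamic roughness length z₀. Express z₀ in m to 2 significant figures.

Log law: V(z) ∝ ln(z/z₀). With r = V₁/V₂ = 13.6/23.03 = 0.59053,
r · ln(z₂/z₀) = ln(z₁/z₀) ⇒ ln z₀ = (ln z₁ − r·ln z₂)/(1 − r)
ln z₀ = (2.70805 − 0.59053×5.01064) / 0.40947 = -0.6128
z₀ = exp(-0.6128) = 0.5419 m

z₀ ≈ 0.54 m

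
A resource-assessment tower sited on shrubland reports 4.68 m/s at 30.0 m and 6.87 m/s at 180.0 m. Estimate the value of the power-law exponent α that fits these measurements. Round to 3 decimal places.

α ≈ 0.214

Power law: V₂/V₁ = (z₂/z₁)^α ⇒ α = ln(V₂/V₁) / ln(z₂/z₁)
α = ln(6.87/4.68) / ln(180.0/30.0) = ln(1.4679) / ln(6.0000)
  = 0.38387 / 1.79176 = 0.21424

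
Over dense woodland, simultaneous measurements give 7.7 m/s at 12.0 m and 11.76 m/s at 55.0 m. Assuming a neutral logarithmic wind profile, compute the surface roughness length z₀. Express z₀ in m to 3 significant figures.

z₀ ≈ 0.669 m

Log law: V(z) ∝ ln(z/z₀). With r = V₁/V₂ = 7.7/11.76 = 0.65476,
r · ln(z₂/z₀) = ln(z₁/z₀) ⇒ ln z₀ = (ln z₁ − r·ln z₂)/(1 − r)
ln z₀ = (2.48491 − 0.65476×4.00733) / 0.34524 = -0.4025
z₀ = exp(-0.4025) = 0.6687 m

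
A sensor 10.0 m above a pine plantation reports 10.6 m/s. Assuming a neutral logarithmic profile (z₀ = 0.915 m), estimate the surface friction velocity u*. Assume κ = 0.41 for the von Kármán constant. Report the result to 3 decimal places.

Log law: V(z) = (u*/κ) · ln(z/z₀) ⇒ u* = κ · V / ln(z/z₀)
u* = 0.41 × 10.6 / ln(10.0/0.915) = 0.41 × 10.6 / 2.3914
   = 4.3460 / 2.3914 = 1.8173 m/s

u* ≈ 1.817 m/s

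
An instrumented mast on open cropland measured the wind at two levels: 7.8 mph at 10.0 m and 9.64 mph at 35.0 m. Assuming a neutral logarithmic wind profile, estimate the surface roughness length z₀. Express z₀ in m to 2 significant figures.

z₀ ≈ 0.049 m

Log law: V(z) ∝ ln(z/z₀). With r = V₁/V₂ = 7.8/9.64 = 0.80913,
r · ln(z₂/z₀) = ln(z₁/z₀) ⇒ ln z₀ = (ln z₁ − r·ln z₂)/(1 − r)
ln z₀ = (2.30259 − 0.80913×3.55535) / 0.19087 = -3.0080
z₀ = exp(-3.0080) = 0.04939 m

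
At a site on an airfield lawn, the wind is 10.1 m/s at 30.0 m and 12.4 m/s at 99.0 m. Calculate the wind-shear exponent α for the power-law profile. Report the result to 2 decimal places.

Power law: V₂/V₁ = (z₂/z₁)^α ⇒ α = ln(V₂/V₁) / ln(z₂/z₁)
α = ln(12.4/10.1) / ln(99.0/30.0) = ln(1.2277) / ln(3.3000)
  = 0.20516 / 1.19392 = 0.17184

α ≈ 0.17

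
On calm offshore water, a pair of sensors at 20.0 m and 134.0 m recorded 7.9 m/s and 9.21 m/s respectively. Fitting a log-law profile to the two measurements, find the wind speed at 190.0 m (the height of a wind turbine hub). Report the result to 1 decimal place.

Log law: V ∝ ln(z/z₀). From the pair, with r = V₁/V₂ = 0.85776,
ln z₀ = (ln z₁ − r·ln z₂)/(1 − r) = (2.9957 − 0.85776×4.8978)/0.14224 = -8.4750 → z₀ = 0.0002086 m
V₃ = V₁ · ln(z₃/z₀)/ln(z₁/z₀) = 7.9 × 13.7220/11.4707 = 9.4505 m/s

9.5 m/s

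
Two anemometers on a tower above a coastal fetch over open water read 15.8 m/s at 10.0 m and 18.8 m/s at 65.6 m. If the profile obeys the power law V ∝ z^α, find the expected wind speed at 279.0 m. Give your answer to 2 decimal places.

First find α: α = ln(V₂/V₁)/ln(z₂/z₁) = ln(18.8/15.8)/ln(65.6/10.0) = 0.17385/1.88099 = 0.0924
Extrapolate from 65.6 m to 279.0 m: V₃ = 18.8 × (279.0/65.6)^0.0924 = 18.8 × 1.1432 = 21.4914 m/s

21.49 m/s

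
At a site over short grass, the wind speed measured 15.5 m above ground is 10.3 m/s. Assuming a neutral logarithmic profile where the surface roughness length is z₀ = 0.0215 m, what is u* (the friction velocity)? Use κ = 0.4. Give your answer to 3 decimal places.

Log law: V(z) = (u*/κ) · ln(z/z₀) ⇒ u* = κ · V / ln(z/z₀)
u* = 0.4 × 10.3 / ln(15.5/0.0215) = 0.4 × 10.3 / 6.5805
   = 4.1200 / 6.5805 = 0.6261 m/s

u* ≈ 0.626 m/s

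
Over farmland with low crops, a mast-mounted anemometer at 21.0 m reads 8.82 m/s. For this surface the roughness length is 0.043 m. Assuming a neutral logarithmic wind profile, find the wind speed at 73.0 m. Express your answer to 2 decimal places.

10.60 m/s

Log law: V(z) ∝ ln(z/z₀), so V₂/V₁ = ln(z₂/z₀) / ln(z₁/z₀).
ln(73.0/0.043) = 7.4370, ln(21.0/0.043) = 6.1911
V₂ = 8.82 × 7.4370/6.1911 = 8.82 × 1.2012 = 10.5950 m/s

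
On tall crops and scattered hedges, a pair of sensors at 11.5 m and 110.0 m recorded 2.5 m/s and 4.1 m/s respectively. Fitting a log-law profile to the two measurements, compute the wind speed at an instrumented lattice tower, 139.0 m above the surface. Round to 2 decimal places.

4.27 m/s

Log law: V ∝ ln(z/z₀). From the pair, with r = V₁/V₂ = 0.60976,
ln z₀ = (ln z₁ − r·ln z₂)/(1 − r) = (2.4423 − 0.60976×4.7005)/0.39024 = -1.0860 → z₀ = 0.3376 m
V₃ = V₁ · ln(z₃/z₀)/ln(z₁/z₀) = 2.5 × 6.0205/3.5283 = 4.2658 m/s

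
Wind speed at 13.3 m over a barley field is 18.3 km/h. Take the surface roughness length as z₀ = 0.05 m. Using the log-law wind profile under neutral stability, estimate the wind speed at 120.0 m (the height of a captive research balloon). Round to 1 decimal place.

25.5 km/h

Log law: V(z) ∝ ln(z/z₀), so V₂/V₁ = ln(z₂/z₀) / ln(z₁/z₀).
ln(120.0/0.05) = 7.7832, ln(13.3/0.05) = 5.5835
V₂ = 18.3 × 7.7832/5.5835 = 18.3 × 1.3940 = 25.5096 km/h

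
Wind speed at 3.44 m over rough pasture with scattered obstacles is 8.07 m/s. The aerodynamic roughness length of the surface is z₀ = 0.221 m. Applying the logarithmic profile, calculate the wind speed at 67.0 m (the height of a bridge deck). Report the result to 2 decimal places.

16.80 m/s

Log law: V(z) ∝ ln(z/z₀), so V₂/V₁ = ln(z₂/z₀) / ln(z₁/z₀).
ln(67.0/0.221) = 5.7143, ln(3.44/0.221) = 2.7451
V₂ = 8.07 × 5.7143/2.7451 = 8.07 × 2.0817 = 16.7990 m/s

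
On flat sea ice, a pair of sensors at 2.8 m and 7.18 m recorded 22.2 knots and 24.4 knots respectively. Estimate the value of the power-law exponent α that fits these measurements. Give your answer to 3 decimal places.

α ≈ 0.100

Power law: V₂/V₁ = (z₂/z₁)^α ⇒ α = ln(V₂/V₁) / ln(z₂/z₁)
α = ln(24.4/22.2) / ln(7.18/2.8) = ln(1.0991) / ln(2.5643)
  = 0.09449 / 0.94168 = 0.10034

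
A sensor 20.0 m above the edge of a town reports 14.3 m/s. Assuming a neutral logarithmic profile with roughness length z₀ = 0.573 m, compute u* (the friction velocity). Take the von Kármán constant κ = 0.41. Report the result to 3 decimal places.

Log law: V(z) = (u*/κ) · ln(z/z₀) ⇒ u* = κ · V / ln(z/z₀)
u* = 0.41 × 14.3 / ln(20.0/0.573) = 0.41 × 14.3 / 3.5526
   = 5.8630 / 3.5526 = 1.6503 m/s

u* ≈ 1.650 m/s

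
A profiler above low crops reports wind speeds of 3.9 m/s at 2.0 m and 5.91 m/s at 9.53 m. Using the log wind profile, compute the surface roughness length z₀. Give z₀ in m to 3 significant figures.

Log law: V(z) ∝ ln(z/z₀). With r = V₁/V₂ = 3.9/5.91 = 0.65990,
r · ln(z₂/z₀) = ln(z₁/z₀) ⇒ ln z₀ = (ln z₁ − r·ln z₂)/(1 − r)
ln z₀ = (0.69315 − 0.65990×2.25444) / 0.34010 = -2.3362
z₀ = exp(-2.3362) = 0.09669 m

z₀ ≈ 0.0967 m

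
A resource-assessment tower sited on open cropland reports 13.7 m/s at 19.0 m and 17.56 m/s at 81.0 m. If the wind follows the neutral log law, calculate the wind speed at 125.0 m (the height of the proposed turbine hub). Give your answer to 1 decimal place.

18.7 m/s

Log law: V ∝ ln(z/z₀). From the pair, with r = V₁/V₂ = 0.78018,
ln z₀ = (ln z₁ − r·ln z₂)/(1 − r) = (2.9444 − 0.78018×4.3944)/0.21982 = -2.2020 → z₀ = 0.1106 m
V₃ = V₁ · ln(z₃/z₀)/ln(z₁/z₀) = 13.7 × 7.0303/5.1464 = 18.7150 m/s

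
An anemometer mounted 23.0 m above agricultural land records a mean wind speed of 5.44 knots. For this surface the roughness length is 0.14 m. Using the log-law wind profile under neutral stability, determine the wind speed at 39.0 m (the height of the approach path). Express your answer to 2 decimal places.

6.00 knots

Log law: V(z) ∝ ln(z/z₀), so V₂/V₁ = ln(z₂/z₀) / ln(z₁/z₀).
ln(39.0/0.14) = 5.6297, ln(23.0/0.14) = 5.1016
V₂ = 5.44 × 5.6297/5.1016 = 5.44 × 1.1035 = 6.0031 knots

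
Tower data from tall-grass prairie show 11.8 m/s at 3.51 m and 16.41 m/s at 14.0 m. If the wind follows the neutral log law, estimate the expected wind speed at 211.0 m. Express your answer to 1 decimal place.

25.4 m/s

Log law: V ∝ ln(z/z₀). From the pair, with r = V₁/V₂ = 0.71907,
ln z₀ = (ln z₁ − r·ln z₂)/(1 − r) = (1.2556 − 0.71907×2.6391)/0.28093 = -2.2855 → z₀ = 0.1017 m
V₃ = V₁ · ln(z₃/z₀)/ln(z₁/z₀) = 11.8 × 7.6374/3.5411 = 25.4498 m/s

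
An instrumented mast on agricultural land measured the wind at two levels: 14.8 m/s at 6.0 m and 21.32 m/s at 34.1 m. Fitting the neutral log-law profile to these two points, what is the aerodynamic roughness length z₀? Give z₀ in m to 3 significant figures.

Log law: V(z) ∝ ln(z/z₀). With r = V₁/V₂ = 14.8/21.32 = 0.69418,
r · ln(z₂/z₀) = ln(z₁/z₀) ⇒ ln z₀ = (ln z₁ − r·ln z₂)/(1 − r)
ln z₀ = (1.79176 − 0.69418×3.52930) / 0.30582 = -2.1523
z₀ = exp(-2.1523) = 0.1162 m

z₀ ≈ 0.116 m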